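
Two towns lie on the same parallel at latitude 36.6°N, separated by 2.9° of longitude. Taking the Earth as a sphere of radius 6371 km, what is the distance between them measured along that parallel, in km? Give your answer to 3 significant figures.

259 km

Arc length along a parallel = R cos φ · Δλ (with Δλ in radians).
= 6371 × cos 36.6° × (2.9° × π/180) = 6371 × 0.8028 × 0.05061 ≈ 259 km.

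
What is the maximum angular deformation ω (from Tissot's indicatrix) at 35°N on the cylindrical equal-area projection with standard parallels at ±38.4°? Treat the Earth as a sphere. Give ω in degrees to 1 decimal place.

A cylindrical equal-area projection with standard parallel φ₀ has meridian scale h = cos φ / cos φ₀ and parallel scale k = cos φ₀ / cos φ (so areas are preserved, h·k = 1).
At 35°: h = 1.045, k = 0.9567; principal scales a = 1.045, b = 0.9567.
sin(ω/2) = (a − b)/(a + b) = 0.08853/2.002 = 0.04422, so ω = 2 arcsin(0.04422) ≈ 5.1°.

5.1°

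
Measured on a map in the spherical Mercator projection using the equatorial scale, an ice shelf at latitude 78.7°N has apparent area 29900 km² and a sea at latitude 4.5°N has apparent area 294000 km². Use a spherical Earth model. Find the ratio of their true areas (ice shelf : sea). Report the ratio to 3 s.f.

0.00393

Since Mercator area scale is 1/cos²φ, the true area equals the apparent area multiplied by cos²φ.
True area of ice shelf: 29900 × cos²(78.7°) = 29900 × 0.03839 = 1148 km².
True area of sea: 294000 × cos²(4.5°) = 294000 × 0.9938 = 292200 km².
Ratio = 1148 / 292200 ≈ 0.00393.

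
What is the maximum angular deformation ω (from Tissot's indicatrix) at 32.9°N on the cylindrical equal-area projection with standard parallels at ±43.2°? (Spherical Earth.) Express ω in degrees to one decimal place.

16.1°

For cylindrical equal-area with standard parallel φ₀, h = cos φ / cos φ₀ and k = cos φ₀ / cos φ, so h·k = 1.
At 32.9°: h = 1.152, k = 0.8682; principal scales a = 1.152, b = 0.8682.
sin(ω/2) = (a − b)/(a + b) = 0.2836/2.020 = 0.1404, so ω = 2 arcsin(0.1404) ≈ 16.1°.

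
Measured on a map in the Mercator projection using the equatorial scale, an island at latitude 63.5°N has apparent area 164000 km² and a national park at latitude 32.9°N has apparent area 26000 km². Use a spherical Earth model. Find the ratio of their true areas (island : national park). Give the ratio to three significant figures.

Since Mercator area scale is 1/cos²φ, the true area equals the apparent area multiplied by cos²φ.
True area of island: 164000 × cos²(63.5°) = 164000 × 0.1991 = 32650 km².
True area of national park: 26000 × cos²(32.9°) = 26000 × 0.7050 = 18330 km².
Ratio = 32650 / 18330 ≈ 1.78.

1.78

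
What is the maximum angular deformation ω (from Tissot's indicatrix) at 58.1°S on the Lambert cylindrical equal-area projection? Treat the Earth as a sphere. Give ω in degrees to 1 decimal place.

68.6°

The Lambert cylindrical equal-area projection is the cylindrical equal-area projection with its standard parallel at the equator (φ₀ = 0). Cylindrical equal-area (φ₀ = 0°): h = cos φ / cos 0° along meridians, k = cos 0° / cos φ along parallels; h·k = 1.
At 58.1°: h = 0.5284, k = 1.892; principal scales a = 1.892, b = 0.5284.
sin(ω/2) = (a − b)/(a + b) = 1.364/2.421 = 0.5634, so ω = 2 arcsin(0.5634) ≈ 68.6°.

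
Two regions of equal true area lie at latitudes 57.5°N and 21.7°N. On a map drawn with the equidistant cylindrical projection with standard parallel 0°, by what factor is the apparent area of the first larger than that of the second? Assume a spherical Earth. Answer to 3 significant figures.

1.73

For the equirectangular projection with φ₀ = 0 (plate carrée), h = 1 along meridians and k = sec φ along parallels.
Areal scale at 57.5°: h·k = 1.000 × 1.861 = 1.861.
Areal scale at 21.7°: h·k = 1.000 × 1.076 = 1.076.
Ratio = 1.861/1.076 ≈ 1.73.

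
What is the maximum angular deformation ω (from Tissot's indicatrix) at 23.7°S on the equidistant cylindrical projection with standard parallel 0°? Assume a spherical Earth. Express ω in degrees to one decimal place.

5.0°

In the plate carrée (x = Rλ, y = Rφ), meridians are true-scale (h = 1) and parallels are stretched by k = sec φ.
At 23.7°: h = 1.000, k = 1.092; principal scales a = 1.092, b = 1.000.
sin(ω/2) = (a − b)/(a + b) = 0.09211/2.092 = 0.04403, so ω = 2 arcsin(0.04403) ≈ 5.0°.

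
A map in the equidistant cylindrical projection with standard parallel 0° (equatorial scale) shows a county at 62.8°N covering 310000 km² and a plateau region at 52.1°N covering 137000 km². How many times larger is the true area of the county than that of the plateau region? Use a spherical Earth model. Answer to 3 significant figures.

Plate carrée has h = 1 and k = sec φ, giving areal scale sec φ; true area = (apparent area) · cos φ.
True area of county: 310000 × cos(62.8°) = 310000 × 0.4571 = 141700 km².
True area of plateau region: 137000 × cos(52.1°) = 137000 × 0.6143 = 84160 km².
Ratio = 141700 / 84160 ≈ 1.68.

1.68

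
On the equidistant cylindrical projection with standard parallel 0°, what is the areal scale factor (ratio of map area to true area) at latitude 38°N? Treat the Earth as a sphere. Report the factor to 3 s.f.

For the equirectangular projection with φ₀ = 0 (plate carrée), h = 1 along meridians and k = sec φ along parallels.
Areal scale = h·k = 1 × sec φ; at 38°, h = 1.000, k = 1.269, so h·k = 1.269.

1.27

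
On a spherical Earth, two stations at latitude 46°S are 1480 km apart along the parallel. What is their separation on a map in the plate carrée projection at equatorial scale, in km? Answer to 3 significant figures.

2130 km

In the plate carrée (x = Rλ, y = Rφ), meridians are true-scale (h = 1) and parallels are stretched by k = sec φ.
Along the parallel, k = sec 46° = 1/0.6947 = 1.440.
Map distance = 1480 × 1.440 ≈ 2130 km.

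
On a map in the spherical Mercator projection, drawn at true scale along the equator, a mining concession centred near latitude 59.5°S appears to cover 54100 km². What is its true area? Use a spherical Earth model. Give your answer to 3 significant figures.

Mercator is conformal, so the point scale is isotropic: h = k = sec φ = 1/cos φ.
Areal scale = k² = sec²φ = 1/cos²(59.5°) = 1/0.5075² = 3.882.
True area = apparent / (areal scale) = 54100 / 3.882 ≈ 13900 km².

13900 km²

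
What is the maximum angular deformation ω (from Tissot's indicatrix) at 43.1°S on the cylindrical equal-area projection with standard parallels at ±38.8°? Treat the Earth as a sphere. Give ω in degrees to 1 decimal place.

7.5°

A cylindrical equal-area projection with standard parallel φ₀ has meridian scale h = cos φ / cos φ₀ and parallel scale k = cos φ₀ / cos φ (so areas are preserved, h·k = 1).
At 43.1°: h = 0.9369, k = 1.067; principal scales a = 1.067, b = 0.9369.
sin(ω/2) = (a − b)/(a + b) = 0.1304/2.004 = 0.06509, so ω = 2 arcsin(0.06509) ≈ 7.5°.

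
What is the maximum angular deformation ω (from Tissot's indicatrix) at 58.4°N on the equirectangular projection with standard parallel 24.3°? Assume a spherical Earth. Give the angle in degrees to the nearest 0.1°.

With standard parallel φ₀ = 24.3°, the equirectangular projection gives x = Rλ cos φ₀, y = Rφ, so h = 1 and k = cos 24.3° / cos φ.
At 58.4°: h = 1.000, k = 1.739; principal scales a = 1.739, b = 1.000.
sin(ω/2) = (a − b)/(a + b) = 0.7394/2.739 = 0.2699, so ω = 2 arcsin(0.2699) ≈ 31.3°.

31.3°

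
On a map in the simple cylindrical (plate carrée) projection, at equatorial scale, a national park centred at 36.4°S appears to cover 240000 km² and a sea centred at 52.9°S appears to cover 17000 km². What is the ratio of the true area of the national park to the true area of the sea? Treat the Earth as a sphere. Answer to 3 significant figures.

On the plate carrée, areal scale = h·k = 1 × sec φ, so true area = apparent × cos φ.
True area of national park: 240000 × cos(36.4°) = 240000 × 0.8049 = 193200 km².
True area of sea: 17000 × cos(52.9°) = 17000 × 0.6032 = 10250 km².
Ratio = 193200 / 10250 ≈ 18.8.

18.8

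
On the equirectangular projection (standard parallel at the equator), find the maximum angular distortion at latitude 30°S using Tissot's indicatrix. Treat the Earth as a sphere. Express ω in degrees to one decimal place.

8.2°

In the plate carrée (x = Rλ, y = Rφ), meridians are true-scale (h = 1) and parallels are stretched by k = sec φ.
At 30°: h = 1.000, k = 1.155; principal scales a = 1.155, b = 1.000.
sin(ω/2) = (a − b)/(a + b) = 0.1547/2.155 = 0.07180, so ω = 2 arcsin(0.07180) ≈ 8.2°.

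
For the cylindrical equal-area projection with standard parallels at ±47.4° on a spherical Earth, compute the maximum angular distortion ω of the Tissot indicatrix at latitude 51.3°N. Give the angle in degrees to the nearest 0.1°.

Cylindrical equal-area (φ₀ = 47.4°): h = cos φ / cos 47.4° along meridians, k = cos 47.4° / cos φ along parallels; h·k = 1.
At 51.3°: h = 0.9237, k = 1.083; principal scales a = 1.083, b = 0.9237.
sin(ω/2) = (a − b)/(a + b) = 0.1589/2.006 = 0.07918, so ω = 2 arcsin(0.07918) ≈ 9.1°.

9.1°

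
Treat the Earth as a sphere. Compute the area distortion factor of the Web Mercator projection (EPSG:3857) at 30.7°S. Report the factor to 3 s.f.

1.35

For Mercator, h = k = sec φ (a conformal cylindrical projection has a single point scale, 1/cos φ).
Areal scale = k² = sec²φ = 1/cos²(30.7°) = 1/0.8599² = 1.353.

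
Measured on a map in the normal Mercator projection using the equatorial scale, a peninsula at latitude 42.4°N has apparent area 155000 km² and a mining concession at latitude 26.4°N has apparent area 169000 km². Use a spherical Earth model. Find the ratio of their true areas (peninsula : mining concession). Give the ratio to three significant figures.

0.623

Mercator's areal exaggeration is sec²φ; hence true area = (apparent area) · cos²φ.
True area of peninsula: 155000 × cos²(42.4°) = 155000 × 0.5453 = 84520 km².
True area of mining concession: 169000 × cos²(26.4°) = 169000 × 0.8023 = 135600 km².
Ratio = 84520 / 135600 ≈ 0.623.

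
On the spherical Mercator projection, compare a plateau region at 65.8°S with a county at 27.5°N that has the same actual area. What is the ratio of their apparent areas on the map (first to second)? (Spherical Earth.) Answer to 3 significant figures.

4.68

Mercator areal scale is sec²φ.
At 65.8°: sec²(65.8°) = 1/0.4099² = 5.951.
At 27.5°: sec²(27.5°) = 1/0.8870² = 1.271.
Ratio = 5.951/1.271 = cos²(27.5°)/cos²(65.8°) ≈ 4.68.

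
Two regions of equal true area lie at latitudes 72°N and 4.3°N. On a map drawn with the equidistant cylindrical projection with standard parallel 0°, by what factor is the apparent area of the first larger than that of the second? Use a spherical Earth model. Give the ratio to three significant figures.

3.23

In the plate carrée (x = Rλ, y = Rφ), meridians are true-scale (h = 1) and parallels are stretched by k = sec φ.
Areal scale at 72°: h·k = 1.000 × 3.236 = 3.236.
Areal scale at 4.3°: h·k = 1.000 × 1.003 = 1.003.
Ratio = 3.236/1.003 ≈ 3.23.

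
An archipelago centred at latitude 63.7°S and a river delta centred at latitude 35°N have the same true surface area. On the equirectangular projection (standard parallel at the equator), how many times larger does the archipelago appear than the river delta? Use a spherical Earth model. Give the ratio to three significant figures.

1.85

For the equirectangular projection with φ₀ = 0 (plate carrée), h = 1 along meridians and k = sec φ along parallels.
Areal scale at 63.7°: h·k = 1.000 × 2.257 = 2.257.
Areal scale at 35°: h·k = 1.000 × 1.221 = 1.221.
Ratio = 2.257/1.221 ≈ 1.85.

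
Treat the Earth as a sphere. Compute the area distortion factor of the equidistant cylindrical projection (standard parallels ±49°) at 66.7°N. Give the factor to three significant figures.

1.66

With standard parallel φ₀ = 49°, the equirectangular projection gives x = Rλ cos φ₀, y = Rφ, so h = 1 and k = cos 49° / cos φ.
Areal scale = h·k = 1 × cos φ₀ / cos φ; at 66.7°, h = 1.000, k = 1.659, so h·k = 1.659.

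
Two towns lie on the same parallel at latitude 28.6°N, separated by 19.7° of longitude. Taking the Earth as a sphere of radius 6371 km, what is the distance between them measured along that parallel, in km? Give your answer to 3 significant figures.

Arc length along a parallel = R cos φ · Δλ (with Δλ in radians).
= 6371 × cos 28.6° × (19.7° × π/180) = 6371 × 0.8780 × 0.3438 ≈ 1920 km.

1920 km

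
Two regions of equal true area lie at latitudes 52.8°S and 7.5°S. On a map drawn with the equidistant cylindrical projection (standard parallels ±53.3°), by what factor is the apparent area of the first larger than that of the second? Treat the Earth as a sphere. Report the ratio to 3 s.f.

1.64

The equidistant cylindrical projection with φ₀ = 53.3° has h = 1 (meridians true) and k = cos φ₀ / cos φ along parallels.
Areal scale at 52.8°: h·k = 1.000 × 0.9885 = 0.9885.
Areal scale at 7.5°: h·k = 1.000 × 0.6028 = 0.6028.
Ratio = 0.9885/0.6028 ≈ 1.64.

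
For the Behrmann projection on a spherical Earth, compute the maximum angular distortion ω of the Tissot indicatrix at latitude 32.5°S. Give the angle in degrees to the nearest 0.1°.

The Behrmann projection is cylindrical equal-area with φ₀ = 30°. Cylindrical equal-area (φ₀ = 30°): h = cos φ / cos 30° along meridians, k = cos 30° / cos φ along parallels; h·k = 1.
At 32.5°: h = 0.9739, k = 1.027; principal scales a = 1.027, b = 0.9739.
sin(ω/2) = (a − b)/(a + b) = 0.05297/2.001 = 0.02648, so ω = 2 arcsin(0.02648) ≈ 3.0°.

3.0°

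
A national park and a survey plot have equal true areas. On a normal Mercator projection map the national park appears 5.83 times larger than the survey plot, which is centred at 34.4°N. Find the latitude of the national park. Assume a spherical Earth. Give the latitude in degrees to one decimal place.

70.0°

On Mercator, (apparent₁)/(apparent₂) = sec²φ₁ / sec²φ₂ when true areas are equal.
cos²φ₂ / cos²φ₁ = 5.83  ⇒  cos φ₁ = cos 34.4° / √5.83 = 0.8251/2.415 = 0.3417.
φ₁ = arccos(0.3417) ≈ 70.0°.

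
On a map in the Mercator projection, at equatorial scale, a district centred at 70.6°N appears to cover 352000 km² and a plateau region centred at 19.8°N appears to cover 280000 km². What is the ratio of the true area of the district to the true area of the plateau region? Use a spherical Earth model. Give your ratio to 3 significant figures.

0.157

On Mercator the areal scale is sec²φ, so true area = apparent × cos²φ.
True area of district: 352000 × cos²(70.6°) = 352000 × 0.1103 = 38840 km².
True area of plateau region: 280000 × cos²(19.8°) = 280000 × 0.8853 = 247900 km².
Ratio = 38840 / 247900 ≈ 0.157.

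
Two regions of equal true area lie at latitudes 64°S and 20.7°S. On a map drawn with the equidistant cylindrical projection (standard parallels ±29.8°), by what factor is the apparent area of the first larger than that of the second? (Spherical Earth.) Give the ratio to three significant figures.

2.13

With standard parallel φ₀ = 29.8°, the equirectangular projection gives x = Rλ cos φ₀, y = Rφ, so h = 1 and k = cos 29.8° / cos φ.
Areal scale at 64°: h·k = 1.000 × 1.980 = 1.980.
Areal scale at 20.7°: h·k = 1.000 × 0.9277 = 0.9277.
Ratio = 1.980/0.9277 ≈ 2.13.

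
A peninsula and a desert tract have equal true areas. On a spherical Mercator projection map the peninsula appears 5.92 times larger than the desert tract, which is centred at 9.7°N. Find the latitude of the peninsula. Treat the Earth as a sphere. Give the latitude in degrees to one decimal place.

66.1°

Mercator areal scale is sec²φ, so apparent-area ratio = sec²φ₁ / sec²φ₂ = cos²φ₂ / cos²φ₁.
cos²φ₂ / cos²φ₁ = 5.92  ⇒  cos φ₁ = cos 9.7° / √5.92 = 0.9857/2.433 = 0.4051.
φ₁ = arccos(0.4051) ≈ 66.1°.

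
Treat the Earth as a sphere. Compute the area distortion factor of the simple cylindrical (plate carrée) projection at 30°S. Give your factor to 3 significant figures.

For the equirectangular projection with φ₀ = 0 (plate carrée), h = 1 along meridians and k = sec φ along parallels.
Areal scale = h·k = 1 × sec φ; at 30°, h = 1.000, k = 1.155, so h·k = 1.155.

1.15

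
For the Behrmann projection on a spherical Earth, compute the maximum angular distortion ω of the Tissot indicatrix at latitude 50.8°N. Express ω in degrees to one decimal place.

35.5°

Behrmann is a cylindrical equal-area projection with standard parallels at ±30°. For cylindrical equal-area with standard parallel φ₀, h = cos φ / cos φ₀ and k = cos φ₀ / cos φ, so h·k = 1.
At 50.8°: h = 0.7298, k = 1.370; principal scales a = 1.370, b = 0.7298.
sin(ω/2) = (a − b)/(a + b) = 0.6404/2.100 = 0.3050, so ω = 2 arcsin(0.3050) ≈ 35.5°.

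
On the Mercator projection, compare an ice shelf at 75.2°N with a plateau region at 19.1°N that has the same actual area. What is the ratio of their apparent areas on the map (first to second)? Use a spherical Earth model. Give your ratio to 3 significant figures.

Mercator is conformal with k = sec φ, so areal scale = k² = sec²φ.
At 75.2°: sec²(75.2°) = 1/0.2554² = 15.33.
At 19.1°: sec²(19.1°) = 1/0.9449² = 1.120.
Ratio = 15.33/1.120 = cos²(19.1°)/cos²(75.2°) ≈ 13.7.

13.7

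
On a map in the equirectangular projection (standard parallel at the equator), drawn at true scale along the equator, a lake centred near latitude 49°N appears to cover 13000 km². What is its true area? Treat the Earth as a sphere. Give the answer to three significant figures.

In the plate carrée (x = Rλ, y = Rφ), meridians are true-scale (h = 1) and parallels are stretched by k = sec φ.
Areal scale = h·k = 1 × sec φ; at 49°, h = 1.000, k = 1.524, so h·k = 1.524.
True area = apparent / (areal scale) = 13000 / 1.524 ≈ 8530 km².

8530 km²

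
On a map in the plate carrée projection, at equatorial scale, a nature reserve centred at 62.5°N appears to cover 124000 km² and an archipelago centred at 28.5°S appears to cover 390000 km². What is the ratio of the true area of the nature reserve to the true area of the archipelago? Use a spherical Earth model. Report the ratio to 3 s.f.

0.167

On the plate carrée, areal scale = h·k = 1 × sec φ, so true area = apparent × cos φ.
True area of nature reserve: 124000 × cos(62.5°) = 124000 × 0.4617 = 57260 km².
True area of archipelago: 390000 × cos(28.5°) = 390000 × 0.8788 = 342700 km².
Ratio = 57260 / 342700 ≈ 0.167.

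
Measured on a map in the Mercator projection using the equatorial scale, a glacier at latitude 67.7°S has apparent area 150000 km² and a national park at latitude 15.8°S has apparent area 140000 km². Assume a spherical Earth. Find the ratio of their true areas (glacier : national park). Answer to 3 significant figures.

0.167

On Mercator the areal scale is sec²φ, so true area = apparent × cos²φ.
True area of glacier: 150000 × cos²(67.7°) = 150000 × 0.1440 = 21600 km².
True area of national park: 140000 × cos²(15.8°) = 140000 × 0.9259 = 129600 km².
Ratio = 21600 / 129600 ≈ 0.167.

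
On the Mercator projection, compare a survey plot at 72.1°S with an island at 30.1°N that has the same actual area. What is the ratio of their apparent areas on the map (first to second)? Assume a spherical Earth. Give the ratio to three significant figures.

Mercator areal scale is sec²φ.
At 72.1°: sec²(72.1°) = 1/0.3074² = 10.59.
At 30.1°: sec²(30.1°) = 1/0.8652² = 1.336.
Ratio = 10.59/1.336 = cos²(30.1°)/cos²(72.1°) ≈ 7.92.

7.92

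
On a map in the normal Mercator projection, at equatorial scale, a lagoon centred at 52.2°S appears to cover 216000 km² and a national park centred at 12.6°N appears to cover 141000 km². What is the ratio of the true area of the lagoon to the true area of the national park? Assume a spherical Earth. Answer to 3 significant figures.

Mercator's areal exaggeration is sec²φ; hence true area = (apparent area) · cos²φ.
True area of lagoon: 216000 × cos²(52.2°) = 216000 × 0.3757 = 81140 km².
True area of national park: 141000 × cos²(12.6°) = 141000 × 0.9524 = 134300 km².
Ratio = 81140 / 134300 ≈ 0.604.

0.604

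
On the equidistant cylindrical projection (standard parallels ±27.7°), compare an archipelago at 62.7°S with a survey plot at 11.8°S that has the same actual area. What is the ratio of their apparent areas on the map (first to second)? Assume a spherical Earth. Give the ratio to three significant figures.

2.13

In the equirectangular projection with standard parallel φ₀ = 27.7° (x = Rλ cos φ₀, y = Rφ), meridians are true-scale (h = 1) and the parallel scale is k = cos φ₀ / cos φ.
Areal scale at 62.7°: h·k = 1.000 × 1.930 = 1.930.
Areal scale at 11.8°: h·k = 1.000 × 0.9045 = 0.9045.
Ratio = 1.930/0.9045 ≈ 2.13.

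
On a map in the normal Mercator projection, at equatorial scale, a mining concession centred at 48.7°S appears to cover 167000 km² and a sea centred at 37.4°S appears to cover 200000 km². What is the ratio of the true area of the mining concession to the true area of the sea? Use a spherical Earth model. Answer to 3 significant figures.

Mercator's areal exaggeration is sec²φ; hence true area = (apparent area) · cos²φ.
True area of mining concession: 167000 × cos²(48.7°) = 167000 × 0.4356 = 72750 km².
True area of sea: 200000 × cos²(37.4°) = 200000 × 0.6311 = 126200 km².
Ratio = 72750 / 126200 ≈ 0.576.

0.576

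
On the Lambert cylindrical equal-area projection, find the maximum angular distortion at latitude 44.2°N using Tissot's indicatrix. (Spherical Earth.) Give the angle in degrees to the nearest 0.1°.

The Lambert cylindrical equal-area projection is the cylindrical equal-area projection with its standard parallel at the equator (φ₀ = 0). For cylindrical equal-area with standard parallel φ₀, h = cos φ / cos φ₀ and k = cos φ₀ / cos φ, so h·k = 1.
At 44.2°: h = 0.7169, k = 1.395; principal scales a = 1.395, b = 0.7169.
sin(ω/2) = (a − b)/(a + b) = 0.6780/2.112 = 0.3210, so ω = 2 arcsin(0.3210) ≈ 37.5°.

37.5°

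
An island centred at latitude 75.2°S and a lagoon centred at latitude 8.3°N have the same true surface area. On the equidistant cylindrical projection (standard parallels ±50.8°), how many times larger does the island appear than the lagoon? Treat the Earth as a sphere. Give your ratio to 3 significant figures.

With standard parallel φ₀ = 50.8°, the equirectangular projection gives x = Rλ cos φ₀, y = Rφ, so h = 1 and k = cos 50.8° / cos φ.
Areal scale at 75.2°: h·k = 1.000 × 2.474 = 2.474.
Areal scale at 8.3°: h·k = 1.000 × 0.6387 = 0.6387.
Ratio = 2.474/0.6387 ≈ 3.87.

3.87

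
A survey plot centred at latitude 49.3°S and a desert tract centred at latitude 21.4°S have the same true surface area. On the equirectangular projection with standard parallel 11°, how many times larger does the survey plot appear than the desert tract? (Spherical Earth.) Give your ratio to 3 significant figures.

1.43

With standard parallel φ₀ = 11°, the equirectangular projection gives x = Rλ cos φ₀, y = Rφ, so h = 1 and k = cos 11° / cos φ.
Areal scale at 49.3°: h·k = 1.000 × 1.505 = 1.505.
Areal scale at 21.4°: h·k = 1.000 × 1.054 = 1.054.
Ratio = 1.505/1.054 ≈ 1.43.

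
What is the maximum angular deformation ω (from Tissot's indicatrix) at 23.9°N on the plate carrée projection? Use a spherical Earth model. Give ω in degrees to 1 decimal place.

5.1°

Plate carrée maps x = Rλ, y = Rφ. The meridian scale is h = 1 and the parallel scale is k = 1/cos φ = sec φ.
At 23.9°: h = 1.000, k = 1.094; principal scales a = 1.094, b = 1.000.
sin(ω/2) = (a − b)/(a + b) = 0.09379/2.094 = 0.04479, so ω = 2 arcsin(0.04479) ≈ 5.1°.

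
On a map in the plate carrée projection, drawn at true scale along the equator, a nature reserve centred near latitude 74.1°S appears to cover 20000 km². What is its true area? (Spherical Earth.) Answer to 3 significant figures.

For the equirectangular projection with φ₀ = 0 (plate carrée), h = 1 along meridians and k = sec φ along parallels.
Areal scale = h·k = 1 × sec φ; at 74.1°, h = 1.000, k = 3.650, so h·k = 3.650.
True area = apparent / (areal scale) = 20000 / 3.650 ≈ 5480 km².

5480 km²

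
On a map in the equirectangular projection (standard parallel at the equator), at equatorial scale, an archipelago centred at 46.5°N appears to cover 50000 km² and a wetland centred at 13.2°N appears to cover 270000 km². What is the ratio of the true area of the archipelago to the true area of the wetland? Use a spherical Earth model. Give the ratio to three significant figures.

0.131

On the plate carrée, areal scale = h·k = 1 × sec φ, so true area = apparent × cos φ.
True area of archipelago: 50000 × cos(46.5°) = 50000 × 0.6884 = 34420 km².
True area of wetland: 270000 × cos(13.2°) = 270000 × 0.9736 = 262900 km².
Ratio = 34420 / 262900 ≈ 0.131.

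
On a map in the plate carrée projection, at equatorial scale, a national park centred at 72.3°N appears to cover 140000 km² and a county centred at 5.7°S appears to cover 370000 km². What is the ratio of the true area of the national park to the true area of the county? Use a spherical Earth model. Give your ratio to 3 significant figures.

On the plate carrée, areal scale = h·k = 1 × sec φ, so true area = apparent × cos φ.
True area of national park: 140000 × cos(72.3°) = 140000 × 0.3040 = 42560 km².
True area of county: 370000 × cos(5.7°) = 370000 × 0.9951 = 368200 km².
Ratio = 42560 / 368200 ≈ 0.116.

0.116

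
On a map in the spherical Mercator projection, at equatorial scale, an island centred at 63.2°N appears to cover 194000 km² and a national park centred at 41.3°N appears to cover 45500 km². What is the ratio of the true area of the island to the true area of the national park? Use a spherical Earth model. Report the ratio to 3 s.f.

Mercator's areal exaggeration is sec²φ; hence true area = (apparent area) · cos²φ.
True area of island: 194000 × cos²(63.2°) = 194000 × 0.2033 = 39440 km².
True area of national park: 45500 × cos²(41.3°) = 45500 × 0.5644 = 25680 km².
Ratio = 39440 / 25680 ≈ 1.54.

1.54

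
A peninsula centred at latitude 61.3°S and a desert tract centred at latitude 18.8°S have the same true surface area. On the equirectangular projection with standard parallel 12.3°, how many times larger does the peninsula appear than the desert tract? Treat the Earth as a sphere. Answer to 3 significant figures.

1.97

With standard parallel φ₀ = 12.3°, the equirectangular projection gives x = Rλ cos φ₀, y = Rφ, so h = 1 and k = cos 12.3° / cos φ.
Areal scale at 61.3°: h·k = 1.000 × 2.035 = 2.035.
Areal scale at 18.8°: h·k = 1.000 × 1.032 = 1.032.
Ratio = 2.035/1.032 ≈ 1.97.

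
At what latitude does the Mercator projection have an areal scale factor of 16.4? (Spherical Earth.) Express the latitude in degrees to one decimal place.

Mercator areal scale is sec²φ.
sec²φ = 16.4  ⇒  cos²φ = 0.06098  ⇒  cos φ = 0.2469.
φ = arccos(0.2469) ≈ 75.7°.

75.7°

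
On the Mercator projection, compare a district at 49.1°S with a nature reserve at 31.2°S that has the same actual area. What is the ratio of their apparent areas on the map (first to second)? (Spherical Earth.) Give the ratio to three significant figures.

Mercator is conformal with k = sec φ, so areal scale = k² = sec²φ.
At 49.1°: sec²(49.1°) = 1/0.6547² = 2.333.
At 31.2°: sec²(31.2°) = 1/0.8554² = 1.367.
Ratio = 2.333/1.367 = cos²(31.2°)/cos²(49.1°) ≈ 1.71.

1.71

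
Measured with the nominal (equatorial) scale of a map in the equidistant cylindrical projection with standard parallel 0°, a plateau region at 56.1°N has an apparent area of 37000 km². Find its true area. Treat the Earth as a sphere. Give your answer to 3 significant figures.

Plate carrée maps x = Rλ, y = Rφ. The meridian scale is h = 1 and the parallel scale is k = 1/cos φ = sec φ.
Areal scale = h·k = 1 × sec φ; at 56.1°, h = 1.000, k = 1.793, so h·k = 1.793.
True area = apparent / (areal scale) = 37000 / 1.793 ≈ 20600 km².

20600 km²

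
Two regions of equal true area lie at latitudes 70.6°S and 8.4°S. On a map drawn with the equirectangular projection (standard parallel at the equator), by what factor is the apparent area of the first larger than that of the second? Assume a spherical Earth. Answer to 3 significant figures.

2.98

Plate carrée maps x = Rλ, y = Rφ. The meridian scale is h = 1 and the parallel scale is k = 1/cos φ = sec φ.
Areal scale at 70.6°: h·k = 1.000 × 3.011 = 3.011.
Areal scale at 8.4°: h·k = 1.000 × 1.011 = 1.011.
Ratio = 3.011/1.011 ≈ 2.98.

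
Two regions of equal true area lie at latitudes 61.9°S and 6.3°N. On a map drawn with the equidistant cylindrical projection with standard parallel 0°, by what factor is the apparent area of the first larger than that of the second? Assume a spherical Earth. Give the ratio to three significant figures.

For the equirectangular projection with φ₀ = 0 (plate carrée), h = 1 along meridians and k = sec φ along parallels.
Areal scale at 61.9°: h·k = 1.000 × 2.123 = 2.123.
Areal scale at 6.3°: h·k = 1.000 × 1.006 = 1.006.
Ratio = 2.123/1.006 ≈ 2.11.

2.11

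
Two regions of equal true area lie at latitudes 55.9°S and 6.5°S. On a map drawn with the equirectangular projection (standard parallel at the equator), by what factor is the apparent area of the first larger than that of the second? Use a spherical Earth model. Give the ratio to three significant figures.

Plate carrée maps x = Rλ, y = Rφ. The meridian scale is h = 1 and the parallel scale is k = 1/cos φ = sec φ.
Areal scale at 55.9°: h·k = 1.000 × 1.784 = 1.784.
Areal scale at 6.5°: h·k = 1.000 × 1.006 = 1.006.
Ratio = 1.784/1.006 ≈ 1.77.

1.77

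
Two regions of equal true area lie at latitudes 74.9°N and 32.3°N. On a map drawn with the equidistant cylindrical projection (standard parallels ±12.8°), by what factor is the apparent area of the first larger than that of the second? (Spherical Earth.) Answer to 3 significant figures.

3.24

The equidistant cylindrical projection with φ₀ = 12.8° has h = 1 (meridians true) and k = cos φ₀ / cos φ along parallels.
Areal scale at 74.9°: h·k = 1.000 × 3.743 = 3.743.
Areal scale at 32.3°: h·k = 1.000 × 1.154 = 1.154.
Ratio = 3.743/1.154 ≈ 3.24.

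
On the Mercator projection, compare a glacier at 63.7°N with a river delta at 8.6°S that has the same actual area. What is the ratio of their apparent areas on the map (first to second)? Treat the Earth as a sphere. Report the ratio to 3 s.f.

Mercator is conformal with k = sec φ, so areal scale = k² = sec²φ.
At 63.7°: sec²(63.7°) = 1/0.4431² = 5.094.
At 8.6°: sec²(8.6°) = 1/0.9888² = 1.023.
Ratio = 5.094/1.023 = cos²(8.6°)/cos²(63.7°) ≈ 4.98.

4.98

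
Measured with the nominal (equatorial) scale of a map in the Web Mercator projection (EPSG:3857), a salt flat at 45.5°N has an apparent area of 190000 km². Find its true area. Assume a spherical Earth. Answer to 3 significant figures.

For Mercator, h = k = sec φ (a conformal cylindrical projection has a single point scale, 1/cos φ).
Areal scale = k² = sec²φ = 1/cos²(45.5°) = 1/0.7009² = 2.036.
True area = apparent / (areal scale) = 190000 / 2.036 ≈ 93300 km².

93300 km²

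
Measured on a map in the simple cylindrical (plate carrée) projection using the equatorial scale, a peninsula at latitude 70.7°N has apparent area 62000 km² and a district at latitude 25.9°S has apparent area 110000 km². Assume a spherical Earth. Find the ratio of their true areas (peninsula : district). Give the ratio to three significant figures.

0.207

Plate carrée has h = 1 and k = sec φ, giving areal scale sec φ; true area = (apparent area) · cos φ.
True area of peninsula: 62000 × cos(70.7°) = 62000 × 0.3305 = 20490 km².
True area of district: 110000 × cos(25.9°) = 110000 × 0.8996 = 98950 km².
Ratio = 20490 / 98950 ≈ 0.207.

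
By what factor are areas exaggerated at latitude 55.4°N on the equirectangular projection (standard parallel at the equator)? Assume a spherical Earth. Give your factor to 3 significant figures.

In the plate carrée (x = Rλ, y = Rφ), meridians are true-scale (h = 1) and parallels are stretched by k = sec φ.
Areal scale = h·k = 1 × sec φ; at 55.4°, h = 1.000, k = 1.761, so h·k = 1.761.

1.76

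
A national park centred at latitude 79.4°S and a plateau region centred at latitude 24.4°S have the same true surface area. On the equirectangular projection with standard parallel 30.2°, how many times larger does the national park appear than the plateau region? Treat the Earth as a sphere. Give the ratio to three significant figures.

With standard parallel φ₀ = 30.2°, the equirectangular projection gives x = Rλ cos φ₀, y = Rφ, so h = 1 and k = cos 30.2° / cos φ.
Areal scale at 79.4°: h·k = 1.000 × 4.698 = 4.698.
Areal scale at 24.4°: h·k = 1.000 × 0.9490 = 0.9490.
Ratio = 4.698/0.9490 ≈ 4.95.

4.95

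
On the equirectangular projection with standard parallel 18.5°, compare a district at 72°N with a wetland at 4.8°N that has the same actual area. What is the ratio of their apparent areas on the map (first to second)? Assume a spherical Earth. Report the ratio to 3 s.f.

3.22

With standard parallel φ₀ = 18.5°, the equirectangular projection gives x = Rλ cos φ₀, y = Rφ, so h = 1 and k = cos 18.5° / cos φ.
Areal scale at 72°: h·k = 1.000 × 3.069 = 3.069.
Areal scale at 4.8°: h·k = 1.000 × 0.9517 = 0.9517.
Ratio = 3.069/0.9517 ≈ 3.22.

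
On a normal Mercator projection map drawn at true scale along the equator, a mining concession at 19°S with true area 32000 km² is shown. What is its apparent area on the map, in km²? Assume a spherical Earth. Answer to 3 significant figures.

35800 km²

The Mercator projection is conformal; its linear scale factor is the same in every direction and equals sec φ = 1/cos φ.
Areal scale = k² = sec²φ = 1/cos²(19°) = 1/0.9455² = 1.119.
Apparent area = 32000 × 1.119 ≈ 35800 km².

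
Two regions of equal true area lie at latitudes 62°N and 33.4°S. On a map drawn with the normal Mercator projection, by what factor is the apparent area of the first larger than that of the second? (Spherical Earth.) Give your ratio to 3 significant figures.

3.16

Mercator areal scale is sec²φ.
At 62°: sec²(62°) = 1/0.4695² = 4.537.
At 33.4°: sec²(33.4°) = 1/0.8348² = 1.435.
Ratio = 4.537/1.435 = cos²(33.4°)/cos²(62°) ≈ 3.16.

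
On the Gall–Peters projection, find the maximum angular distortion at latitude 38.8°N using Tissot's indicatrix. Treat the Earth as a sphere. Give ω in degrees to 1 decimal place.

11.1°

Gall–Peters is a cylindrical equal-area projection with standard parallels at ±45°. A cylindrical equal-area projection with standard parallel φ₀ has meridian scale h = cos φ / cos φ₀ and parallel scale k = cos φ₀ / cos φ (so areas are preserved, h·k = 1).
At 38.8°: h = 1.102, k = 0.9073; principal scales a = 1.102, b = 0.9073.
sin(ω/2) = (a − b)/(a + b) = 0.1948/2.009 = 0.09696, so ω = 2 arcsin(0.09696) ≈ 11.1°.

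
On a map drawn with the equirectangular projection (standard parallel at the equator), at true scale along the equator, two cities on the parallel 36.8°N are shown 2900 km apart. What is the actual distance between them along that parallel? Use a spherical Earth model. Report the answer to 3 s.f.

For the equirectangular projection with φ₀ = 0 (plate carrée), h = 1 along meridians and k = sec φ along parallels.
Along the parallel at 36.8°, map distances are exaggerated by k = sec 36.8° = 1.249.
True distance = 2900 / 1.249 = 2900 × cos 36.8° ≈ 2320 km.

2320 km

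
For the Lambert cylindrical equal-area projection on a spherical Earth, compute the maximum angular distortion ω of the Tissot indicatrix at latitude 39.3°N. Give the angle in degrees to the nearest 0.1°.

The Lambert cylindrical equal-area projection is the cylindrical equal-area projection with its standard parallel at the equator (φ₀ = 0). A cylindrical equal-area projection with standard parallel φ₀ has meridian scale h = cos φ / cos φ₀ and parallel scale k = cos φ₀ / cos φ (so areas are preserved, h·k = 1).
At 39.3°: h = 0.7738, k = 1.292; principal scales a = 1.292, b = 0.7738.
sin(ω/2) = (a − b)/(a + b) = 0.5184/2.066 = 0.2509, so ω = 2 arcsin(0.2509) ≈ 29.1°.

29.1°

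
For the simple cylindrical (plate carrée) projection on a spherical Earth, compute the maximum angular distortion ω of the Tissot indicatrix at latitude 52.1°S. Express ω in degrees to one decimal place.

Plate carrée maps x = Rλ, y = Rφ. The meridian scale is h = 1 and the parallel scale is k = 1/cos φ = sec φ.
At 52.1°: h = 1.000, k = 1.628; principal scales a = 1.628, b = 1.000.
sin(ω/2) = (a − b)/(a + b) = 0.6279/2.628 = 0.2389, so ω = 2 arcsin(0.2389) ≈ 27.6°.

27.6°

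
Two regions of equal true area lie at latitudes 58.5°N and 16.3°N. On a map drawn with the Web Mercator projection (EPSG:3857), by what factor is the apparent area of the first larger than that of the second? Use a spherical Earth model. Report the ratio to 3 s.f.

Mercator is conformal with k = sec φ, so areal scale = k² = sec²φ.
At 58.5°: sec²(58.5°) = 1/0.5225² = 3.663.
At 16.3°: sec²(16.3°) = 1/0.9598² = 1.086.
Ratio = 3.663/1.086 = cos²(16.3°)/cos²(58.5°) ≈ 3.37.

3.37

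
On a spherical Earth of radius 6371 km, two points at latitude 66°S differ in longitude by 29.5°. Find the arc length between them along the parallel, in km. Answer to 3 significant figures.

1330 km

Arc length along a parallel = R cos φ · Δλ (with Δλ in radians).
= 6371 × cos 66° × (29.5° × π/180) = 6371 × 0.4067 × 0.5149 ≈ 1330 km.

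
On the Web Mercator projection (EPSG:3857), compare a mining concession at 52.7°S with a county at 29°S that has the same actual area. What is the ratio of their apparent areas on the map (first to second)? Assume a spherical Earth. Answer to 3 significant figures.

Mercator is conformal with k = sec φ, so areal scale = k² = sec²φ.
At 52.7°: sec²(52.7°) = 1/0.6060² = 2.723.
At 29°: sec²(29°) = 1/0.8746² = 1.307.
Ratio = 2.723/1.307 = cos²(29°)/cos²(52.7°) ≈ 2.08.

2.08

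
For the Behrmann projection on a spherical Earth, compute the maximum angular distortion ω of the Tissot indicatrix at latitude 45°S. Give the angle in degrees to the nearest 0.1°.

Behrmann is a cylindrical equal-area projection with standard parallels at ±30°. Cylindrical equal-area (φ₀ = 30°): h = cos φ / cos 30° along meridians, k = cos 30° / cos φ along parallels; h·k = 1.
At 45°: h = 0.8165, k = 1.225; principal scales a = 1.225, b = 0.8165.
sin(ω/2) = (a − b)/(a + b) = 0.4082/2.041 = 0.2000, so ω = 2 arcsin(0.2000) ≈ 23.1°.

23.1°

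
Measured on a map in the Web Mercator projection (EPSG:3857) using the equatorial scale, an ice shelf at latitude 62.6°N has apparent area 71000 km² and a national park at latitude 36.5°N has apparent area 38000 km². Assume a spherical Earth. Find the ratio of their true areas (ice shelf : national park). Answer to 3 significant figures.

Since Mercator area scale is 1/cos²φ, the true area equals the apparent area multiplied by cos²φ.
True area of ice shelf: 71000 × cos²(62.6°) = 71000 × 0.2118 = 15040 km².
True area of national park: 38000 × cos²(36.5°) = 38000 × 0.6462 = 24560 km².
Ratio = 15040 / 24560 ≈ 0.612.

0.612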